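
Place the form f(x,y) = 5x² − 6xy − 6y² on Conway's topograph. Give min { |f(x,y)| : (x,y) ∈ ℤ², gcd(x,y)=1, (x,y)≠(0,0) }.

descent: ρ → (-6,6,5)  [lands on river]
river: ρ → (5,4,-7)
river: ρ → (-7,10,2)
river: ρ → (2,10,-7)
river: ρ → (-7,4,5)
river: ρ → (5,6,-6)
closes: descent 1, river 6
min |a| on river = 2

2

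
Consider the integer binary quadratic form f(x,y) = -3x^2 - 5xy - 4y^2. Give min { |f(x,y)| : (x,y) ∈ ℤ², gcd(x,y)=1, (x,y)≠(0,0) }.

translate: b→-1 (≡5 mod 6), so (3,5,4)→(3,-1,2)
flip: (3,-1,2)→(2,1,3)
reduced (well bottom): (2,1,3) with a≤c, −a<b≤a
well minimum |f| = |-2| = 2 (negative-definite)

2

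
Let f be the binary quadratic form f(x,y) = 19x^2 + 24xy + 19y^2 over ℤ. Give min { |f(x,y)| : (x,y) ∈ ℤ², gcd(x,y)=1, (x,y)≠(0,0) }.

translate: b→-14 (≡24 mod 38), so (19,24,19)→(19,-14,14)
flip: (19,-14,14)→(14,14,19)
reduced (well bottom): (14,14,19) with a≤c, −a<b≤a
well minimum = a = 14

14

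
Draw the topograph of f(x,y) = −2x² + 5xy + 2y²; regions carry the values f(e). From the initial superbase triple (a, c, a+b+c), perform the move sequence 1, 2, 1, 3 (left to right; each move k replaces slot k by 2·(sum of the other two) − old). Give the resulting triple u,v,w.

start (-2,2,5) = (f(1,0),f(0,1),f(1,1))
replace slot 1: 2·(2+5) − (-2) = 16 → (16,2,5)
replace slot 2: 2·(16+5) − 2 = 40 → (16,40,5)
replace slot 1: 2·(40+5) − 16 = 74 → (74,40,5)
replace slot 3: 2·(74+40) − 5 = 223 → (74,40,223)

74,40,223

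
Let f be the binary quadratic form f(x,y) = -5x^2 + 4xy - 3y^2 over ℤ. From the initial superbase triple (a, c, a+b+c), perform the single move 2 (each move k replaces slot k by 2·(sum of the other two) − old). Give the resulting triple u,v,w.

start (-5,-3,-4) = (f(1,0),f(0,1),f(1,1))
replace slot 2: 2·((-5)+(-4)) − (-3) = -15 → (-5,-15,-4)

-5,-15,-4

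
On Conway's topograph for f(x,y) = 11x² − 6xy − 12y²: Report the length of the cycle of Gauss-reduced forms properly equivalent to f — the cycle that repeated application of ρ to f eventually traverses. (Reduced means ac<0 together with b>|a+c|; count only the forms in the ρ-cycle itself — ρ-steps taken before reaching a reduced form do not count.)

D = 564, ⌊√D⌋ = 23
descent: ρ → (-12,6,11)  [lands on river]
river: ρ → (11,16,-7)
river: ρ → (-7,12,15)
river: ρ → (15,18,-4)
river: ρ → (-4,22,5)
river: ρ → (5,18,-12)
ρ-cycle length = 6 (tail of 1 descent step not counted)

6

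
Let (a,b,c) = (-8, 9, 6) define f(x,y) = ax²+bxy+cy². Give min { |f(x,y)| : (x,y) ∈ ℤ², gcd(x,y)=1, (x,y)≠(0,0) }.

river: ρ → (6,15,-2)
river: ρ → (-2,13,13)
river: ρ → (13,13,-2)
river: ρ → (-2,15,6)
river: ρ → (6,9,-8)
river: ρ → (-8,7,7)
river: ρ → (7,7,-8)
river: ρ → (-8,9,6)
closes: descent 0, river 8
min |a| on river = 2

2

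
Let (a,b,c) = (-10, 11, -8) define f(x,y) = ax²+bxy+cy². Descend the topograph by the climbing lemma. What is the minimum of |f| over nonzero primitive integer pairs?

translate: b→9 (≡-11 mod 20), so (10,-11,8)→(10,9,7)
flip: (10,9,7)→(7,-9,10)
translate: b→5 (≡-9 mod 14), so (7,-9,10)→(7,5,8)
reduced (well bottom): (7,5,8) with a≤c, −a<b≤a
well minimum |f| = |-7| = 7 (negative-definite)

7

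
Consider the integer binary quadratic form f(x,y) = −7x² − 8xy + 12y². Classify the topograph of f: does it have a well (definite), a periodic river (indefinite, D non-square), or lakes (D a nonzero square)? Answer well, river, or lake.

D = b²−4ac = (-8)² − 4·(-7)·12 = 400
D = 20² is a perfect square ⇒ form factors over ℤ ⇒ lakes

lake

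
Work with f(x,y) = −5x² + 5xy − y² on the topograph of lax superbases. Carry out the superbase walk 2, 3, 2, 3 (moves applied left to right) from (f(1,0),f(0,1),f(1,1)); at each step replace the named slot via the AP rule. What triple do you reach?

start (-5,-1,-1) = (f(1,0),f(0,1),f(1,1))
replace slot 2: 2·((-5)+(-1)) − (-1) = -11 → (-5,-11,-1)
replace slot 3: 2·((-5)+(-11)) − (-1) = -31 → (-5,-11,-31)
replace slot 2: 2·((-5)+(-31)) − (-11) = -61 → (-5,-61,-31)
replace slot 3: 2·((-5)+(-61)) − (-31) = -101 → (-5,-61,-101)

-5,-61,-101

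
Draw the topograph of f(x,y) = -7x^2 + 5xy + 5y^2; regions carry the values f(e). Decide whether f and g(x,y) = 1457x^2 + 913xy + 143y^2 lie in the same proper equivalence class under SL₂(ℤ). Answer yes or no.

D₁ = 165, D₂ = 165
river cycle of f (length 4): (5, 5, -7), (-7, 9, 3), (3, 9, -7), (-7, 5, 5)
river cycle of g (length 4): (5, 5, -7), (-7, 9, 3), (3, 9, -7), (-7, 5, 5)
cycles coincide ⇒ equivalent

yes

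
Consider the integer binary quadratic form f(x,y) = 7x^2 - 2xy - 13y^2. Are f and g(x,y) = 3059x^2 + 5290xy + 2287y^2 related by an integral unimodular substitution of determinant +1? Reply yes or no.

D₁ = 368, D₂ = 368
river cycle of f (length 8): (7, 12, -8), (-8, 4, 11), (11, 18, -1), (-1, 18, 11), (11, 4, -8), (-8, 12, 7), (7, 16, -4), (-4, 16, 7)
river cycle of g (length 8): (7, 12, -8), (-8, 4, 11), (11, 18, -1), (-1, 18, 11), (11, 4, -8), (-8, 12, 7), (7, 16, -4), (-4, 16, 7)
cycles coincide ⇒ equivalent

yes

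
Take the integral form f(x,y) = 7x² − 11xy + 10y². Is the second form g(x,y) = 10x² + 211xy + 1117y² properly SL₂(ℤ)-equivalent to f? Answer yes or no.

D₁ = -159, D₂ = -159
f: translate: b→3 (≡-11 mod 14), so (7,-11,10)→(7,3,6)
f: flip: (7,3,6)→(6,-3,7)
f: reduced (well bottom): (6,-3,7) with a≤c, −a<b≤a
g: translate: b→-9 (≡211 mod 20), so (10,211,1117)→(10,-9,6)
g: flip: (10,-9,6)→(6,9,10)
g: translate: b→-3 (≡9 mod 12), so (6,9,10)→(6,-3,7)
g: reduced (well bottom): (6,-3,7) with a≤c, −a<b≤a
reduced forms (6, -3, 7) vs (6, -3, 7) ⇒ equivalent

yes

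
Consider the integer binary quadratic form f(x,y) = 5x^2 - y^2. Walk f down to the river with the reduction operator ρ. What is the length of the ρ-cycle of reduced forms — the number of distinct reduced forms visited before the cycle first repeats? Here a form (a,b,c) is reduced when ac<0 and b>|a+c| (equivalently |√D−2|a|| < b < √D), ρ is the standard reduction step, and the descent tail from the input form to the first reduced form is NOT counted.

D = 20, ⌊√D⌋ = 4
descent: ρ → (-1,4,1)  [lands on river]
river: ρ → (1,4,-1)
ρ-cycle length = 2 (tail of 1 descent step not counted)

2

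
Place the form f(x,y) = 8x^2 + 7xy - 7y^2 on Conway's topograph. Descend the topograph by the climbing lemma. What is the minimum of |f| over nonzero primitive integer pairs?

river: ρ → (-7,7,8)
river: ρ → (8,9,-6)
river: ρ → (-6,15,2)
river: ρ → (2,13,-13)
river: ρ → (-13,13,2)
river: ρ → (2,15,-6)
river: ρ → (-6,9,8)
river: ρ → (8,7,-7)
closes: descent 0, river 8
min |a| on river = 2

2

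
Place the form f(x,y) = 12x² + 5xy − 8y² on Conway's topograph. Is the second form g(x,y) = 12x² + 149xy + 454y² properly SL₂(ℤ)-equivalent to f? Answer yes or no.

D₁ = 409, D₂ = 409
river cycle of f (length 54): (-8, 11, 9), (9, 7, -10), (-10, 13, 6), (6, 11, -12), (-12, 13, 5), (5, 17, -6), (-6, 19, 2), (2, 17, -15), (-15, 13, 4), (4, 19, -3), … (44 more)
river cycle of g (length 54): (12, 5, -8), (-8, 11, 9), (9, 7, -10), (-10, 13, 6), (6, 11, -12), (-12, 13, 5), (5, 17, -6), (-6, 19, 2), (2, 17, -15), (-15, 13, 4), … (44 more)
cycles coincide ⇒ equivalent

yes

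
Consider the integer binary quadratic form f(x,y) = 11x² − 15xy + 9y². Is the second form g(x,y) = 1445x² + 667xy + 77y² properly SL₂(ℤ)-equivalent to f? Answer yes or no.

D₁ = -171, D₂ = -171
f: translate: b→7 (≡-15 mod 22), so (11,-15,9)→(11,7,5)
f: flip: (11,7,5)→(5,-7,11)
f: translate: b→3 (≡-7 mod 10), so (5,-7,11)→(5,3,9)
f: reduced (well bottom): (5,3,9) with a≤c, −a<b≤a
g: flip: (1445,667,77)→(77,-667,1445)
g: translate: b→-51 (≡-667 mod 154), so (77,-667,1445)→(77,-51,9)
g: flip: (77,-51,9)→(9,51,77)
g: translate: b→-3 (≡51 mod 18), so (9,51,77)→(9,-3,5)
g: flip: (9,-3,5)→(5,3,9)
g: reduced (well bottom): (5,3,9) with a≤c, −a<b≤a
reduced forms (5, 3, 9) vs (5, 3, 9) ⇒ equivalent

yes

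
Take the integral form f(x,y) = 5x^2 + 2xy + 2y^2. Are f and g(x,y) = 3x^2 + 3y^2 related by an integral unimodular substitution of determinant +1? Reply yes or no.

D₁ = -36, D₂ = -36
f: flip: (5,2,2)→(2,-2,5)
f: translate: b→2 (≡-2 mod 4), so (2,-2,5)→(2,2,5)
f: reduced (well bottom): (2,2,5) with a≤c, −a<b≤a
g: reduced (well bottom): (3,0,3) with a≤c, −a<b≤a
reduced forms (2, 2, 5) vs (3, 0, 3) ⇒ inequivalent

no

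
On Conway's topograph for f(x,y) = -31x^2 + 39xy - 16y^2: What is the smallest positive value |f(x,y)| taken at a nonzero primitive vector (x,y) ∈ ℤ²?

translate: b→23 (≡-39 mod 62), so (31,-39,16)→(31,23,8)
flip: (31,23,8)→(8,-23,31)
translate: b→-7 (≡-23 mod 16), so (8,-23,31)→(8,-7,16)
reduced (well bottom): (8,-7,16) with a≤c, −a<b≤a
well minimum |f| = |-8| = 8 (negative-definite)

8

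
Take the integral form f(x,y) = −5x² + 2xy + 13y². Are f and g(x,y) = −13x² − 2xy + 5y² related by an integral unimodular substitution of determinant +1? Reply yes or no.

D₁ = 264, D₂ = 264
river cycle of f (length 6): (-5, 12, 6), (6, 12, -5), (-5, 8, 10), (10, 12, -3), (-3, 12, 10), (10, 8, -5)
river cycle of g (length 6): (5, 12, -6), (-6, 12, 5), (5, 8, -10), (-10, 12, 3), (3, 12, -10), (-10, 8, 5)
cycles differ ⇒ inequivalent

no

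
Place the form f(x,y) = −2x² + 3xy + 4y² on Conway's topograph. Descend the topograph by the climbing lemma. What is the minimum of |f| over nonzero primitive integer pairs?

river: ρ → (4,5,-1)
river: ρ → (-1,5,4)
river: ρ → (4,3,-2)
river: ρ → (-2,5,2)
river: ρ → (2,3,-4)
river: ρ → (-4,5,1)
river: ρ → (1,5,-4)
river: ρ → (-4,3,2)
river: ρ → (2,5,-2)
river: ρ → (-2,3,4)
closes: descent 0, river 10
min |a| on river = 1

1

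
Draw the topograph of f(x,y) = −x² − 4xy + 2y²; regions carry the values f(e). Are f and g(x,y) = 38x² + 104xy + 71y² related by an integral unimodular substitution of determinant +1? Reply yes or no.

D₁ = 24, D₂ = 24
river cycle of f (length 2): (2, 4, -1), (-1, 4, 2)
river cycle of g (length 2): (-1, 4, 2), (2, 4, -1)
cycles coincide ⇒ equivalent

yes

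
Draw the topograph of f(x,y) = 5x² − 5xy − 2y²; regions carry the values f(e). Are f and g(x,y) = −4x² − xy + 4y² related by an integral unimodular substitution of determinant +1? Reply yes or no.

D₁ = 65, D₂ = 65
river cycle of f (length 6): (-2, 5, 5), (5, 5, -2), (-2, 7, 2), (2, 5, -5), (-5, 5, 2), (2, 7, -2)
river cycle of g (length 6): (4, 1, -4), (-4, 7, 1), (1, 7, -4), (-4, 1, 4), (4, 7, -1), (-1, 7, 4)
cycles differ ⇒ inequivalent

no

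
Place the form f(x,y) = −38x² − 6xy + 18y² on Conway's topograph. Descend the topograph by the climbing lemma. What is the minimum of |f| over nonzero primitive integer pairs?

descent: ρ → (18,42,-14)  [lands on river]
river: ρ → (-14,42,18)
river: ρ → (18,30,-26)
river: ρ → (-26,22,22)
river: ρ → (22,22,-26)
river: ρ → (-26,30,18)
closes: descent 1, river 6
min |a| on river = 14

14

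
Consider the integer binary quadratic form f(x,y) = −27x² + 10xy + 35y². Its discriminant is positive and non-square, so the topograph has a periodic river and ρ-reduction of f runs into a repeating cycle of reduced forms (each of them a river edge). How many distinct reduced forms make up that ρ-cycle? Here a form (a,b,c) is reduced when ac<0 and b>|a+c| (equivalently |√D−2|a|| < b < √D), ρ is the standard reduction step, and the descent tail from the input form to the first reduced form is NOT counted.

D = 3880, ⌊√D⌋ = 62
river: ρ → (35,60,-2)
river: ρ → (-2,60,35)
river: ρ → (35,10,-27)
river: ρ → (-27,44,18)
river: ρ → (18,28,-43)
river: ρ → (-43,58,3)
river: ρ → (3,62,-3)
river: ρ → (-3,58,43)
river: ρ → (43,28,-18)
river: ρ → (-18,44,27)
river: ρ → (27,10,-35)
river: ρ → (-35,60,2)
river: ρ → (2,60,-35)
river: ρ → (-35,10,27)
river: ρ → (27,44,-18)
river: ρ → (-18,28,43)
river: ρ → (43,58,-3)
river: ρ → (-3,62,3)
river: ρ → (3,58,-43)
river: ρ → (-43,28,18)
river: ρ → (18,44,-27)
river: ρ → (-27,10,35)
ρ-cycle length = 22 (tail of 0 descent steps not counted)

22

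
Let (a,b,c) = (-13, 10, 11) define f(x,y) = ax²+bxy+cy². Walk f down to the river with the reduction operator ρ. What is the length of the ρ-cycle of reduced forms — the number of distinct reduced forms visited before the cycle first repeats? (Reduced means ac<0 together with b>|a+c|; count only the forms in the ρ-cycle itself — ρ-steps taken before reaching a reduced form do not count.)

D = 672, ⌊√D⌋ = 25
river: ρ → (11,12,-12)
river: ρ → (-12,12,11)
river: ρ → (11,10,-13)
river: ρ → (-13,16,8)
river: ρ → (8,16,-13)
river: ρ → (-13,10,11)
ρ-cycle length = 6 (tail of 0 descent steps not counted)

6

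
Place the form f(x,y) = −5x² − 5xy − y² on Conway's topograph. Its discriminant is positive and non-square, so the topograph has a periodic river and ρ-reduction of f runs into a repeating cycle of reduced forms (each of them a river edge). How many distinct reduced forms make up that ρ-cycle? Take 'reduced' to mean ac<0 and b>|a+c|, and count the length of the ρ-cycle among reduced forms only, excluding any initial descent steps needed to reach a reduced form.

D = 5, ⌊√D⌋ = 2
descent: ρ → (-1,1,1)  [lands on river]
river: ρ → (1,1,-1)
ρ-cycle length = 2 (tail of 1 descent step not counted)

2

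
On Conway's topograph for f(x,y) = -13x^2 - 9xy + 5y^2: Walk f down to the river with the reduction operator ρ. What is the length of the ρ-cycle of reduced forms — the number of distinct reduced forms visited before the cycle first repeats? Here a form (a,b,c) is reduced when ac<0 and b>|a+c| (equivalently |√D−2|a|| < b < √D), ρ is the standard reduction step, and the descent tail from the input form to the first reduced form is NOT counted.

D = 341, ⌊√D⌋ = 18
descent: ρ → (5,9,-13)  [lands on river]
river: ρ → (-13,17,1)
river: ρ → (1,17,-13)
river: ρ → (-13,9,5)
river: ρ → (5,11,-11)
river: ρ → (-11,11,5)
ρ-cycle length = 6 (tail of 1 descent step not counted)

6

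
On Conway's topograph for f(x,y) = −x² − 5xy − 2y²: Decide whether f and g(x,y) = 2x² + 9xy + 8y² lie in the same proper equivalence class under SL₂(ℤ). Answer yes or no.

D₁ = 17, D₂ = 17
river cycle of f (length 6): (-2, 1, 2), (2, 3, -1), (-1, 3, 2), (2, 1, -2), (-2, 3, 1), (1, 3, -2)
river cycle of g (length 6): (1, 3, -2), (-2, 1, 2), (2, 3, -1), (-1, 3, 2), (2, 1, -2), (-2, 3, 1)
cycles coincide ⇒ equivalent

yes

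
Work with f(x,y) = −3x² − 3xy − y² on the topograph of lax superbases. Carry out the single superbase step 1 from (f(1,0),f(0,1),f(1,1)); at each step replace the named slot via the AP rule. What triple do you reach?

start (-3,-1,-7) = (f(1,0),f(0,1),f(1,1))
replace slot 1: 2·((-1)+(-7)) − (-3) = -13 → (-13,-1,-7)

-13,-1,-7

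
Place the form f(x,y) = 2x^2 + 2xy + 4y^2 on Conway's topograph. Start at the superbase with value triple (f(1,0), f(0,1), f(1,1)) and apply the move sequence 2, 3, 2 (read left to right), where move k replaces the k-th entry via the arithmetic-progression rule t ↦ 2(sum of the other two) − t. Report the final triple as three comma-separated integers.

start (2,4,8) = (f(1,0),f(0,1),f(1,1))
replace slot 2: 2·(2+8) − 4 = 16 → (2,16,8)
replace slot 3: 2·(2+16) − 8 = 28 → (2,16,28)
replace slot 2: 2·(2+28) − 16 = 44 → (2,44,28)

2,44,28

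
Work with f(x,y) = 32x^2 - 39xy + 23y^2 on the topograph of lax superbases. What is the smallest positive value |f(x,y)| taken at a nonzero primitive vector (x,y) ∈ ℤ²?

translate: b→25 (≡-39 mod 64), so (32,-39,23)→(32,25,16)
flip: (32,25,16)→(16,-25,32)
translate: b→7 (≡-25 mod 32), so (16,-25,32)→(16,7,23)
reduced (well bottom): (16,7,23) with a≤c, −a<b≤a
well minimum = a = 16

16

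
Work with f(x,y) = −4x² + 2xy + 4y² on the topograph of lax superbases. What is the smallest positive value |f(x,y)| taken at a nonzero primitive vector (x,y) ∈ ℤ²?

river: ρ → (4,6,-2)
river: ρ → (-2,6,4)
river: ρ → (4,2,-4)
river: ρ → (-4,6,2)
river: ρ → (2,6,-4)
river: ρ → (-4,2,4)
closes: descent 0, river 6
min |a| on river = 2

2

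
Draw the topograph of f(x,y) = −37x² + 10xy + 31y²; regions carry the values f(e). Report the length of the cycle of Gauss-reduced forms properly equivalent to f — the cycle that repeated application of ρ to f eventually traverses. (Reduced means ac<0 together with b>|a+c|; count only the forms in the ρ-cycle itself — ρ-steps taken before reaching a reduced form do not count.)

D = 4688, ⌊√D⌋ = 68
river: ρ → (31,52,-16)
river: ρ → (-16,44,43)
river: ρ → (43,42,-17)
river: ρ → (-17,60,16)
river: ρ → (16,68,-1)
river: ρ → (-1,68,16)
river: ρ → (16,60,-17)
river: ρ → (-17,42,43)
river: ρ → (43,44,-16)
river: ρ → (-16,52,31)
river: ρ → (31,10,-37)
river: ρ → (-37,64,4)
river: ρ → (4,64,-37)
river: ρ → (-37,10,31)
ρ-cycle length = 14 (tail of 0 descent steps not counted)

14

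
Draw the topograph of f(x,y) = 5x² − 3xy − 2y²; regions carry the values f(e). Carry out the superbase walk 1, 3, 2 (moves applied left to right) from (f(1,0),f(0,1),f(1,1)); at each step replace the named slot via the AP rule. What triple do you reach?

start (5,-2,0) = (f(1,0),f(0,1),f(1,1))
replace slot 1: 2·((-2)+0) − 5 = -9 → (-9,-2,0)
replace slot 3: 2·((-9)+(-2)) − 0 = -22 → (-9,-2,-22)
replace slot 2: 2·((-9)+(-22)) − (-2) = -60 → (-9,-60,-22)

-9,-60,-22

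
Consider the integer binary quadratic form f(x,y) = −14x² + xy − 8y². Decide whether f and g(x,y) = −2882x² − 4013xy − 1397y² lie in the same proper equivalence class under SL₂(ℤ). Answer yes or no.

D₁ = -447, D₂ = -447
f is negative-definite; reduce −f:
−f: flip: (14,-1,8)→(8,1,14)
−f: reduced (well bottom): (8,1,14) with a≤c, −a<b≤a
flip sign back: reduced form of f is (-8,-1,-14)
g is negative-definite; reduce −g:
−g: translate: b→-1751 (≡4013 mod 5764), so (2882,4013,1397)→(2882,-1751,266)
−g: flip: (2882,-1751,266)→(266,1751,2882)
−g: translate: b→155 (≡1751 mod 532), so (266,1751,2882)→(266,155,23)
−g: flip: (266,155,23)→(23,-155,266)
−g: translate: b→-17 (≡-155 mod 46), so (23,-155,266)→(23,-17,8)
−g: flip: (23,-17,8)→(8,17,23)
−g: translate: b→1 (≡17 mod 16), so (8,17,23)→(8,1,14)
−g: reduced (well bottom): (8,1,14) with a≤c, −a<b≤a
flip sign back: reduced form of g is (-8,-1,-14)
reduced forms (-8, -1, -14) vs (-8, -1, -14) ⇒ equivalent

yes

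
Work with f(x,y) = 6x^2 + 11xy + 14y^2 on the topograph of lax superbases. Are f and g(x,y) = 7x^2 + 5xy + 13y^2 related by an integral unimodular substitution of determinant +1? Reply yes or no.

D₁ = -215, D₂ = -339
discriminants differ ⇒ not SL₂(ℤ)-equivalent

no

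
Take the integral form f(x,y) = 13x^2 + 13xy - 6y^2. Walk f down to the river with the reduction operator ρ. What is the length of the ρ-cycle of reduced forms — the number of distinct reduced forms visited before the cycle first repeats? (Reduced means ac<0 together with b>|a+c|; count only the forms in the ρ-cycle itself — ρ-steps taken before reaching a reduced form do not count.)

D = 481, ⌊√D⌋ = 21
river: ρ → (-6,11,15)
river: ρ → (15,19,-2)
river: ρ → (-2,21,5)
river: ρ → (5,19,-6)
river: ρ → (-6,17,8)
river: ρ → (8,15,-8)
river: ρ → (-8,17,6)
river: ρ → (6,19,-5)
river: ρ → (-5,21,2)
river: ρ → (2,19,-15)
river: ρ → (-15,11,6)
river: ρ → (6,13,-13)
river: ρ → (-13,13,6)
river: ρ → (6,11,-15)
river: ρ → (-15,19,2)
river: ρ → (2,21,-5)
river: ρ → (-5,19,6)
river: ρ → (6,17,-8)
river: ρ → (-8,15,8)
river: ρ → (8,17,-6)
river: ρ → (-6,19,5)
river: ρ → (5,21,-2)
river: ρ → (-2,19,15)
river: ρ → (15,11,-6)
river: ρ → (-6,13,13)
river: ρ → (13,13,-6)
ρ-cycle length = 26 (tail of 0 descent steps not counted)

26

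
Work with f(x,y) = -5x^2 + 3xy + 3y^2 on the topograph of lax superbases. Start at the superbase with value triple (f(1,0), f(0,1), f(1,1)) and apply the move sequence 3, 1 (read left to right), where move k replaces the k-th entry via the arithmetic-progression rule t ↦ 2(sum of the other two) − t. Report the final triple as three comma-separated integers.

start (-5,3,1) = (f(1,0),f(0,1),f(1,1))
replace slot 3: 2·((-5)+3) − 1 = -5 → (-5,3,-5)
replace slot 1: 2·(3+(-5)) − (-5) = 1 → (1,3,-5)

1,3,-5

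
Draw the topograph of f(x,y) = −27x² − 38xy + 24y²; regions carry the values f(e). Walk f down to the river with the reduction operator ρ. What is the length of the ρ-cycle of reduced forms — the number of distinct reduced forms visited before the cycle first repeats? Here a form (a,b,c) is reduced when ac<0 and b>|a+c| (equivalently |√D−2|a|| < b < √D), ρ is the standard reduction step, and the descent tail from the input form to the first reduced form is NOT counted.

D = 4036, ⌊√D⌋ = 63
descent: ρ → (24,38,-27)  [lands on river]
river: ρ → (-27,16,35)
river: ρ → (35,54,-8)
river: ρ → (-8,58,21)
river: ρ → (21,26,-40)
river: ρ → (-40,54,7)
river: ρ → (7,58,-24)
river: ρ → (-24,38,27)
river: ρ → (27,16,-35)
river: ρ → (-35,54,8)
river: ρ → (8,58,-21)
river: ρ → (-21,26,40)
river: ρ → (40,54,-7)
river: ρ → (-7,58,24)
ρ-cycle length = 14 (tail of 1 descent step not counted)

14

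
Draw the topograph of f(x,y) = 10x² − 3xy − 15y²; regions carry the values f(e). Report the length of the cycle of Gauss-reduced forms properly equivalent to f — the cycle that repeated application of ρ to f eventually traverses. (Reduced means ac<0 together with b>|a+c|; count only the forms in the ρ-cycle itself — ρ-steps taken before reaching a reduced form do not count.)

D = 609, ⌊√D⌋ = 24
descent: ρ → (-15,3,10)
descent: ρ → (10,17,-8)  [lands on river]
river: ρ → (-8,15,12)
river: ρ → (12,9,-11)
river: ρ → (-11,13,10)
river: ρ → (10,7,-14)
river: ρ → (-14,21,3)
river: ρ → (3,21,-14)
river: ρ → (-14,7,10)
river: ρ → (10,13,-11)
river: ρ → (-11,9,12)
river: ρ → (12,15,-8)
river: ρ → (-8,17,10)
river: ρ → (10,23,-2)
river: ρ → (-2,21,21)
river: ρ → (21,21,-2)
river: ρ → (-2,23,10)
ρ-cycle length = 16 (tail of 2 descent steps not counted)

16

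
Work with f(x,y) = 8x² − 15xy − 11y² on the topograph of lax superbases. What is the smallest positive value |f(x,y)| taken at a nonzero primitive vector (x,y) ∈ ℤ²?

descent: ρ → (-11,15,8)  [lands on river]
river: ρ → (8,17,-9)
river: ρ → (-9,19,6)
river: ρ → (6,17,-12)
river: ρ → (-12,7,11)
river: ρ → (11,15,-8)
river: ρ → (-8,17,9)
river: ρ → (9,19,-6)
river: ρ → (-6,17,12)
river: ρ → (12,7,-11)
closes: descent 1, river 10
min |a| on river = 6

6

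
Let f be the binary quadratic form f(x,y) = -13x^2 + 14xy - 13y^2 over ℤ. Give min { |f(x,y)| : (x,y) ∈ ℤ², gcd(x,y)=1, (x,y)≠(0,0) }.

translate: b→12 (≡-14 mod 26), so (13,-14,13)→(13,12,12)
flip: (13,12,12)→(12,-12,13)
translate: b→12 (≡-12 mod 24), so (12,-12,13)→(12,12,13)
reduced (well bottom): (12,12,13) with a≤c, −a<b≤a
well minimum |f| = |-12| = 12 (negative-definite)

12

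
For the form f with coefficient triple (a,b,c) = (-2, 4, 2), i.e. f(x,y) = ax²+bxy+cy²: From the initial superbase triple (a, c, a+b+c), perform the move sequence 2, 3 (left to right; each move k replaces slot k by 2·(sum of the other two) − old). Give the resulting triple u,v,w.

start (-2,2,4) = (f(1,0),f(0,1),f(1,1))
replace slot 2: 2·((-2)+4) − 2 = 2 → (-2,2,4)
replace slot 3: 2·((-2)+2) − 4 = -4 → (-2,2,-4)

-2,2,-4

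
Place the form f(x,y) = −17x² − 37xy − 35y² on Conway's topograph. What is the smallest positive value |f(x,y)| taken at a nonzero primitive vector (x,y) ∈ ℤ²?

translate: b→3 (≡37 mod 34), so (17,37,35)→(17,3,15)
flip: (17,3,15)→(15,-3,17)
reduced (well bottom): (15,-3,17) with a≤c, −a<b≤a
well minimum |f| = |-15| = 15 (negative-definite)

15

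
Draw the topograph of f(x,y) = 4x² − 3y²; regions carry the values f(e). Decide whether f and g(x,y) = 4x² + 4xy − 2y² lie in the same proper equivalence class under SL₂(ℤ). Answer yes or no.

D₁ = 48, D₂ = 48
river cycle of f (length 2): (-3, 6, 1), (1, 6, -3)
river cycle of g (length 2): (-2, 4, 4), (4, 4, -2)
cycles differ ⇒ inequivalent

no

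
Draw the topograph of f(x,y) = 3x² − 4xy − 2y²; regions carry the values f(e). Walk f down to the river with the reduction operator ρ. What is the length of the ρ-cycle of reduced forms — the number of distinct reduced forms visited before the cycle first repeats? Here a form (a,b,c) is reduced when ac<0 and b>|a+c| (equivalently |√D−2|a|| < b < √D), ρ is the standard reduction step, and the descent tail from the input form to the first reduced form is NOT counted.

D = 40, ⌊√D⌋ = 6
descent: ρ → (-2,4,3)  [lands on river]
river: ρ → (3,2,-3)
river: ρ → (-3,4,2)
river: ρ → (2,4,-3)
river: ρ → (-3,2,3)
river: ρ → (3,4,-2)
ρ-cycle length = 6 (tail of 1 descent step not counted)

6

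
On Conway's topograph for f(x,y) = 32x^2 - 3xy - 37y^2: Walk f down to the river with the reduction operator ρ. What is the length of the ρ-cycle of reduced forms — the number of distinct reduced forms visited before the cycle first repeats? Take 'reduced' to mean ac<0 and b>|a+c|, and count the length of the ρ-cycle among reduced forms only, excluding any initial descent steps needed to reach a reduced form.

D = 4745, ⌊√D⌋ = 68
descent: ρ → (-37,3,32)
descent: ρ → (32,61,-8)  [lands on river]
river: ρ → (-8,67,8)
river: ρ → (8,61,-32)
river: ρ → (-32,67,2)
river: ρ → (2,65,-65)
river: ρ → (-65,65,2)
river: ρ → (2,67,-32)
river: ρ → (-32,61,8)
river: ρ → (8,67,-8)
river: ρ → (-8,61,32)
river: ρ → (32,67,-2)
river: ρ → (-2,65,65)
river: ρ → (65,65,-2)
river: ρ → (-2,67,32)
ρ-cycle length = 14 (tail of 2 descent steps not counted)

14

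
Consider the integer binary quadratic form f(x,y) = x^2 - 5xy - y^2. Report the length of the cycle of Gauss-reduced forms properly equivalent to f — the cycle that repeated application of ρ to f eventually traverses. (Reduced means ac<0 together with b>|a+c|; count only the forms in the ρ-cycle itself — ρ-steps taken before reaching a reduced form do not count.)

D = 29, ⌊√D⌋ = 5
descent: ρ → (-1,5,1)  [lands on river]
river: ρ → (1,5,-1)
ρ-cycle length = 2 (tail of 1 descent step not counted)

2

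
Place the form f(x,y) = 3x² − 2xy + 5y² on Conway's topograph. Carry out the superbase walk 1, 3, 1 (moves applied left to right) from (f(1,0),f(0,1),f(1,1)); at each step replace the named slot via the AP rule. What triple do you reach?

start (3,5,6) = (f(1,0),f(0,1),f(1,1))
replace slot 1: 2·(5+6) − 3 = 19 → (19,5,6)
replace slot 3: 2·(19+5) − 6 = 42 → (19,5,42)
replace slot 1: 2·(5+42) − 19 = 75 → (75,5,42)

75,5,42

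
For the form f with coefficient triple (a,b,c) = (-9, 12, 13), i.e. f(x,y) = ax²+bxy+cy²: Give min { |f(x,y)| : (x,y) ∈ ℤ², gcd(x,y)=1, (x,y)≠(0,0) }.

river: ρ → (13,14,-8)
river: ρ → (-8,18,9)
river: ρ → (9,18,-8)
river: ρ → (-8,14,13)
river: ρ → (13,12,-9)
river: ρ → (-9,24,1)
river: ρ → (1,24,-9)
river: ρ → (-9,12,13)
closes: descent 0, river 8
min |a| on river = 1

1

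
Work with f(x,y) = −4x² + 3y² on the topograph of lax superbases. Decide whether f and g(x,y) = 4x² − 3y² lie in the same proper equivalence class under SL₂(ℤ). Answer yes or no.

D₁ = 48, D₂ = 48
river cycle of f (length 2): (3, 6, -1), (-1, 6, 3)
river cycle of g (length 2): (-3, 6, 1), (1, 6, -3)
cycles differ ⇒ inequivalent

no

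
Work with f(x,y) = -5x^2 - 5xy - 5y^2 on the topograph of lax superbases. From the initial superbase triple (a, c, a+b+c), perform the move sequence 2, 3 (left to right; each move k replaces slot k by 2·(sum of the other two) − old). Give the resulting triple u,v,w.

start (-5,-5,-15) = (f(1,0),f(0,1),f(1,1))
replace slot 2: 2·((-5)+(-15)) − (-5) = -35 → (-5,-35,-15)
replace slot 3: 2·((-5)+(-35)) − (-15) = -65 → (-5,-35,-65)

-5,-35,-65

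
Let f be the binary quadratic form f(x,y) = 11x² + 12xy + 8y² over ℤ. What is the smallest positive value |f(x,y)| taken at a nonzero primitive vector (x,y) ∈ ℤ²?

translate: b→-10 (≡12 mod 22), so (11,12,8)→(11,-10,7)
flip: (11,-10,7)→(7,10,11)
translate: b→-4 (≡10 mod 14), so (7,10,11)→(7,-4,8)
reduced (well bottom): (7,-4,8) with a≤c, −a<b≤a
well minimum = a = 7

7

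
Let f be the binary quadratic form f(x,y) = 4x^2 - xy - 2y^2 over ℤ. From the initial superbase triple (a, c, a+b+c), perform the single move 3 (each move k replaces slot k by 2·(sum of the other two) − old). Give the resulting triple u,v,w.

start (4,-2,1) = (f(1,0),f(0,1),f(1,1))
replace slot 3: 2·(4+(-2)) − 1 = 3 → (4,-2,3)

4,-2,3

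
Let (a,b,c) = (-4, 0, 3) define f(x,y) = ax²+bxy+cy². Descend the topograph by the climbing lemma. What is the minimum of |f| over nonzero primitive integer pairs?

descent: ρ → (3,6,-1)  [lands on river]
river: ρ → (-1,6,3)
closes: descent 1, river 2
min |a| on river = 1

1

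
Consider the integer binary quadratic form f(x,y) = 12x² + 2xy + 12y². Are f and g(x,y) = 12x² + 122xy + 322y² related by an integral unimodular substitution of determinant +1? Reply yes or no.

D₁ = -572, D₂ = -572
f: reduced (well bottom): (12,2,12) with a≤c, −a<b≤a
g: translate: b→2 (≡122 mod 24), so (12,122,322)→(12,2,12)
g: reduced (well bottom): (12,2,12) with a≤c, −a<b≤a
reduced forms (12, 2, 12) vs (12, 2, 12) ⇒ equivalent

yes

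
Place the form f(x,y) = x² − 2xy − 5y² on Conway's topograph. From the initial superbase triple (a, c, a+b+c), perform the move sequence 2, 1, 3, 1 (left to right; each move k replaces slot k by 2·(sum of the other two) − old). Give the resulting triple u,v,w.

start (1,-5,-6) = (f(1,0),f(0,1),f(1,1))
replace slot 2: 2·(1+(-6)) − (-5) = -5 → (1,-5,-6)
replace slot 1: 2·((-5)+(-6)) − 1 = -23 → (-23,-5,-6)
replace slot 3: 2·((-23)+(-5)) − (-6) = -50 → (-23,-5,-50)
replace slot 1: 2·((-5)+(-50)) − (-23) = -87 → (-87,-5,-50)

-87,-5,-50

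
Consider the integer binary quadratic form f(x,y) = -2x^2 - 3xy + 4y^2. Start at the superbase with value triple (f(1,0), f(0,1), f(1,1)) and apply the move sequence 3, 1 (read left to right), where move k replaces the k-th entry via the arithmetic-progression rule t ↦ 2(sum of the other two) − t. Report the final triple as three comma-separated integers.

start (-2,4,-1) = (f(1,0),f(0,1),f(1,1))
replace slot 3: 2·((-2)+4) − (-1) = 5 → (-2,4,5)
replace slot 1: 2·(4+5) − (-2) = 20 → (20,4,5)

20,4,5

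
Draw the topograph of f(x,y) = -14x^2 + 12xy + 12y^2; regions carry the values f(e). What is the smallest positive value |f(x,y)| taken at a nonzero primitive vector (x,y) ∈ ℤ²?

river: ρ → (12,12,-14)
river: ρ → (-14,16,10)
river: ρ → (10,24,-6)
river: ρ → (-6,24,10)
river: ρ → (10,16,-14)
river: ρ → (-14,12,12)
closes: descent 0, river 6
min |a| on river = 6

6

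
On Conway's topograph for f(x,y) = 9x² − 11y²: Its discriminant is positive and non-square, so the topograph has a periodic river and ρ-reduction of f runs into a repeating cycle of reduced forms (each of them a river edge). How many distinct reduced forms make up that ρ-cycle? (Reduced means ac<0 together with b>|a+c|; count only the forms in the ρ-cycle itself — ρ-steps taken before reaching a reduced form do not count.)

D = 396, ⌊√D⌋ = 19
descent: ρ → (-11,0,9)
descent: ρ → (9,18,-2)  [lands on river]
river: ρ → (-2,18,9)
ρ-cycle length = 2 (tail of 2 descent steps not counted)

2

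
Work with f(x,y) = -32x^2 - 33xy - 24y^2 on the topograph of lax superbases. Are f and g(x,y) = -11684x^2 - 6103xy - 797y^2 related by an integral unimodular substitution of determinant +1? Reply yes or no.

D₁ = -1983, D₂ = -1983
f is negative-definite; reduce −f:
−f: translate: b→-31 (≡33 mod 64), so (32,33,24)→(32,-31,23)
−f: flip: (32,-31,23)→(23,31,32)
−f: translate: b→-15 (≡31 mod 46), so (23,31,32)→(23,-15,24)
−f: reduced (well bottom): (23,-15,24) with a≤c, −a<b≤a
flip sign back: reduced form of f is (-23,15,-24)
g is negative-definite; reduce −g:
−g: flip: (11684,6103,797)→(797,-6103,11684)
−g: translate: b→273 (≡-6103 mod 1594), so (797,-6103,11684)→(797,273,24)
−g: flip: (797,273,24)→(24,-273,797)
−g: translate: b→15 (≡-273 mod 48), so (24,-273,797)→(24,15,23)
−g: flip: (24,15,23)→(23,-15,24)
−g: reduced (well bottom): (23,-15,24) with a≤c, −a<b≤a
flip sign back: reduced form of g is (-23,15,-24)
reduced forms (-23, 15, -24) vs (-23, 15, -24) ⇒ equivalent

yes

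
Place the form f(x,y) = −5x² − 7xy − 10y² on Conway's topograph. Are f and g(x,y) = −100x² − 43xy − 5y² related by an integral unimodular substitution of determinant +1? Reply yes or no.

D₁ = -151, D₂ = -151
f is negative-definite; reduce −f:
−f: translate: b→-3 (≡7 mod 10), so (5,7,10)→(5,-3,8)
−f: reduced (well bottom): (5,-3,8) with a≤c, −a<b≤a
flip sign back: reduced form of f is (-5,3,-8)
g is negative-definite; reduce −g:
−g: flip: (100,43,5)→(5,-43,100)
−g: translate: b→-3 (≡-43 mod 10), so (5,-43,100)→(5,-3,8)
−g: reduced (well bottom): (5,-3,8) with a≤c, −a<b≤a
flip sign back: reduced form of g is (-5,3,-8)
reduced forms (-5, 3, -8) vs (-5, 3, -8) ⇒ equivalent

yes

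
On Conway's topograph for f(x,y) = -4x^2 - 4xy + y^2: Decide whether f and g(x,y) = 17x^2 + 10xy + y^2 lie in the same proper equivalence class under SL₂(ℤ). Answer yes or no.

D₁ = 32, D₂ = 32
river cycle of f (length 2): (1, 4, -4), (-4, 4, 1)
river cycle of g (length 2): (1, 4, -4), (-4, 4, 1)
cycles coincide ⇒ equivalent

yes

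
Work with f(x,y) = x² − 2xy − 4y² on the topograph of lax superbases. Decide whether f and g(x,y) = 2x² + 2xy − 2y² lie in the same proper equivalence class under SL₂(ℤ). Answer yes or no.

D₁ = 20, D₂ = 20
river cycle of f (length 2): (1, 4, -1), (-1, 4, 1)
river cycle of g (length 2): (-2, 2, 2), (2, 2, -2)
cycles differ ⇒ inequivalent

no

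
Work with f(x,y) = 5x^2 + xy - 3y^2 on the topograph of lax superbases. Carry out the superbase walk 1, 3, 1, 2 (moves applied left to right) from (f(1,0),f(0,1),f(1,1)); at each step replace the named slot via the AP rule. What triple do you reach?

start (5,-3,3) = (f(1,0),f(0,1),f(1,1))
replace slot 1: 2·((-3)+3) − 5 = -5 → (-5,-3,3)
replace slot 3: 2·((-5)+(-3)) − 3 = -19 → (-5,-3,-19)
replace slot 1: 2·((-3)+(-19)) − (-5) = -39 → (-39,-3,-19)
replace slot 2: 2·((-39)+(-19)) − (-3) = -113 → (-39,-113,-19)

-39,-113,-19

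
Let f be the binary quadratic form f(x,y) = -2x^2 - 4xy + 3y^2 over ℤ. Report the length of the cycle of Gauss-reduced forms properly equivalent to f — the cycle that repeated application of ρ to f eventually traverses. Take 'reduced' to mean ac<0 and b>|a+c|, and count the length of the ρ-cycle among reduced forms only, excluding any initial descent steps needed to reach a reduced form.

D = 40, ⌊√D⌋ = 6
descent: ρ → (3,4,-2)  [lands on river]
river: ρ → (-2,4,3)
river: ρ → (3,2,-3)
river: ρ → (-3,4,2)
river: ρ → (2,4,-3)
river: ρ → (-3,2,3)
ρ-cycle length = 6 (tail of 1 descent step not counted)

6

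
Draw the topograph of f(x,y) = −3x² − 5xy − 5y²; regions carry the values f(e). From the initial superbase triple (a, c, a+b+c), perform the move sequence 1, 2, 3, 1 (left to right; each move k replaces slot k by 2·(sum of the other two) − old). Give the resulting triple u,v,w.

start (-3,-5,-13) = (f(1,0),f(0,1),f(1,1))
replace slot 1: 2·((-5)+(-13)) − (-3) = -33 → (-33,-5,-13)
replace slot 2: 2·((-33)+(-13)) − (-5) = -87 → (-33,-87,-13)
replace slot 3: 2·((-33)+(-87)) − (-13) = -227 → (-33,-87,-227)
replace slot 1: 2·((-87)+(-227)) − (-33) = -595 → (-595,-87,-227)

-595,-87,-227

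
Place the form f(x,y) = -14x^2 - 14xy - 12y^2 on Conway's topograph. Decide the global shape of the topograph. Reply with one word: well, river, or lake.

D = b²−4ac = (-14)² − 4·(-14)·(-12) = -476
D < 0 ⇒ definite ⇒ every region one sign ⇒ single well

well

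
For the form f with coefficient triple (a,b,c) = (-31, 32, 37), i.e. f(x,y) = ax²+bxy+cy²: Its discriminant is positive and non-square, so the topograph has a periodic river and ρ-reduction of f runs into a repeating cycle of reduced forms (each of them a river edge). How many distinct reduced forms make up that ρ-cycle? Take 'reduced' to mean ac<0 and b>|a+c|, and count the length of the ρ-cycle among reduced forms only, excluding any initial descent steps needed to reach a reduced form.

D = 5612, ⌊√D⌋ = 74
river: ρ → (37,42,-26)
river: ρ → (-26,62,17)
river: ρ → (17,74,-2)
river: ρ → (-2,74,17)
river: ρ → (17,62,-26)
river: ρ → (-26,42,37)
river: ρ → (37,32,-31)
river: ρ → (-31,30,38)
river: ρ → (38,46,-23)
river: ρ → (-23,46,38)
river: ρ → (38,30,-31)
river: ρ → (-31,32,37)
ρ-cycle length = 12 (tail of 0 descent steps not counted)

12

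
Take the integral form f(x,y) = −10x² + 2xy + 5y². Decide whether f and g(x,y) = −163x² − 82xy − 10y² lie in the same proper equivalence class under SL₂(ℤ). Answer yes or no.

D₁ = 204, D₂ = 204
river cycle of f (length 6): (5, 8, -7), (-7, 6, 6), (6, 6, -7), (-7, 8, 5), (5, 12, -3), (-3, 12, 5)
river cycle of g (length 6): (5, 8, -7), (-7, 6, 6), (6, 6, -7), (-7, 8, 5), (5, 12, -3), (-3, 12, 5)
cycles coincide ⇒ equivalent

yes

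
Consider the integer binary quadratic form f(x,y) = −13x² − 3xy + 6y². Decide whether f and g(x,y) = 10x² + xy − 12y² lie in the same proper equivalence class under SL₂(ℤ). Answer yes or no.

D₁ = 321, D₂ = 481
discriminants differ ⇒ not SL₂(ℤ)-equivalent

no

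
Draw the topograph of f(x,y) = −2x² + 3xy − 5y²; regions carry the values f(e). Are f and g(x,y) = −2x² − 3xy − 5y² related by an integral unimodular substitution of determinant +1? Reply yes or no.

D₁ = -31, D₂ = -31
f is negative-definite; reduce −f:
−f: translate: b→1 (≡-3 mod 4), so (2,-3,5)→(2,1,4)
−f: reduced (well bottom): (2,1,4) with a≤c, −a<b≤a
flip sign back: reduced form of f is (-2,-1,-4)
g is negative-definite; reduce −g:
−g: translate: b→-1 (≡3 mod 4), so (2,3,5)→(2,-1,4)
−g: reduced (well bottom): (2,-1,4) with a≤c, −a<b≤a
flip sign back: reduced form of g is (-2,1,-4)
reduced forms (-2, -1, -4) vs (-2, 1, -4) ⇒ inequivalent

no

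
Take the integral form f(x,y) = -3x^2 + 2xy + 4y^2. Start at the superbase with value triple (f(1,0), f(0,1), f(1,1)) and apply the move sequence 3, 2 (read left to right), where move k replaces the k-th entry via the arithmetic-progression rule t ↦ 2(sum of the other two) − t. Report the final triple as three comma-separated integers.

start (-3,4,3) = (f(1,0),f(0,1),f(1,1))
replace slot 3: 2·((-3)+4) − 3 = -1 → (-3,4,-1)
replace slot 2: 2·((-3)+(-1)) − 4 = -12 → (-3,-12,-1)

-3,-12,-1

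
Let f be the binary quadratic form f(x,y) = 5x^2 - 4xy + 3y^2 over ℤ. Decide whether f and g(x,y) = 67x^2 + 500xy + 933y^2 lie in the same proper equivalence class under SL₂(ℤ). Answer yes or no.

D₁ = -44, D₂ = -44
f: flip: (5,-4,3)→(3,4,5)
f: translate: b→-2 (≡4 mod 6), so (3,4,5)→(3,-2,4)
f: reduced (well bottom): (3,-2,4) with a≤c, −a<b≤a
g: translate: b→-36 (≡500 mod 134), so (67,500,933)→(67,-36,5)
g: flip: (67,-36,5)→(5,36,67)
g: translate: b→-4 (≡36 mod 10), so (5,36,67)→(5,-4,3)
g: flip: (5,-4,3)→(3,4,5)
g: translate: b→-2 (≡4 mod 6), so (3,4,5)→(3,-2,4)
g: reduced (well bottom): (3,-2,4) with a≤c, −a<b≤a
reduced forms (3, -2, 4) vs (3, -2, 4) ⇒ equivalent

yes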